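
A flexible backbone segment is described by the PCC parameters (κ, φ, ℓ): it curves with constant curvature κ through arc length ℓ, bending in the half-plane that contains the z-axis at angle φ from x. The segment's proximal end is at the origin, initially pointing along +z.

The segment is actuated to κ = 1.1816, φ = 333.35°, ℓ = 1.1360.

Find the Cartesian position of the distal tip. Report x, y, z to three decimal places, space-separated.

θ = κ·ℓ = 1.1816 × 1.1360 = 1.34230 rad
ρ = (1 − cos θ)/κ = (1 − 0.22652)/1.1816 = 0.65461
z = sin θ / κ = 0.97401/1.1816 = 0.82431
x = ρ cos φ = 0.65461 × cos(333.35°) = 0.58506
y = ρ sin φ = 0.65461 × sin(333.35°) = -0.29362

0.585 -0.294 0.824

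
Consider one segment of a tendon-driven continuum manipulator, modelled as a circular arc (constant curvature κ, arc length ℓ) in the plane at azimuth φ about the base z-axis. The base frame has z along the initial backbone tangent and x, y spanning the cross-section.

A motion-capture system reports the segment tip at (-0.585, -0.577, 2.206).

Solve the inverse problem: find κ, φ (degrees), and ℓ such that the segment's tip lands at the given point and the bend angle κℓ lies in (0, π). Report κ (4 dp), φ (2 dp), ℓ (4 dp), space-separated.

0.2965 224.61 2.4047

ρ = √(x²+y²) = √(-0.585² + -0.577²) = 0.82168
φ = atan2(y, x) mod 360° = atan2(-0.577, -0.585) = 224.6055°
|p|² = ρ² + z² = 0.82168² + 2.206² = 5.54159
κ = 2ρ / |p|² = 2×0.82168 / 5.54159 = 0.29655
θ = 2·atan2(ρ, z) = 2·atan2(0.82168, 2.206) = 0.71311 rad
ℓ = θ/κ = 0.71311/0.29655 = 2.40469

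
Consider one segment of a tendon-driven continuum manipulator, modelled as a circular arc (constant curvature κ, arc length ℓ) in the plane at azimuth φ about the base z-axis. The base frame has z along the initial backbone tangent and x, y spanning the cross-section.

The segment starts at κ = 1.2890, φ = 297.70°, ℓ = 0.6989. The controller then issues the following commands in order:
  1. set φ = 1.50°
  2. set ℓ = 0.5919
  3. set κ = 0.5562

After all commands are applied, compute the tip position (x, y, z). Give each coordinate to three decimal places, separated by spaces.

initial: κ=1.2890, φ=297.70°, ℓ=0.6989
cmd 1: set φ=1.50° → (κ,φ,ℓ)=(1.2890,1.50°,0.6989) → tip=(0.2940,0.0077,0.6081)
cmd 2: set ℓ=0.5919 → (κ,φ,ℓ)=(1.2890,1.50°,0.5919) → tip=(0.2150,0.0056,0.5361)
cmd 3: set κ=0.5562 → (κ,φ,ℓ)=(0.5562,1.50°,0.5919) → tip=(0.0965,0.0025,0.5813)

0.097 0.003 0.581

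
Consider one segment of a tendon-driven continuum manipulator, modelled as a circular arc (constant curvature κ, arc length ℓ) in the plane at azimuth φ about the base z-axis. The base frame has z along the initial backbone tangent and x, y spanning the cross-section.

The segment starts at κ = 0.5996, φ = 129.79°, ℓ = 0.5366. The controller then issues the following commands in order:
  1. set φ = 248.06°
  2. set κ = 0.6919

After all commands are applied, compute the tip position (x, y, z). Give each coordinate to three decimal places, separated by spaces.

-0.037 -0.091 0.524

initial: κ=0.5996, φ=129.79°, ℓ=0.5366
cmd 1: set φ=248.06° → (κ,φ,ℓ)=(0.5996,248.06°,0.5366) → tip=(-0.0320,-0.0794,0.5274)
cmd 2: set κ=0.6919 → (κ,φ,ℓ)=(0.6919,248.06°,0.5366) → tip=(-0.0368,-0.0913,0.5244)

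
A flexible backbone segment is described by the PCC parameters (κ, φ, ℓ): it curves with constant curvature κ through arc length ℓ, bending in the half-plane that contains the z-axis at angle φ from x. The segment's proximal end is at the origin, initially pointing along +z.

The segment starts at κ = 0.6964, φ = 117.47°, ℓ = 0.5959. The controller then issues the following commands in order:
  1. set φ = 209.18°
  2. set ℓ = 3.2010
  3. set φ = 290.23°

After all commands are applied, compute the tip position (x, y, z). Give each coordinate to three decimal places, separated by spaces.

initial: κ=0.6964, φ=117.47°, ℓ=0.5959
cmd 1: set φ=209.18° → (κ,φ,ℓ)=(0.6964,209.18°,0.5959) → tip=(-0.1064,-0.0594,0.5789)
cmd 2: set ℓ=3.2010 → (κ,φ,ℓ)=(0.6964,209.18°,3.2010) → tip=(-2.0208,-1.1285,1.1358)
cmd 3: set φ=290.23° → (κ,φ,ℓ)=(0.6964,290.23°,3.2010) → tip=(0.8003,-2.1717,1.1358)

0.800 -2.172 1.136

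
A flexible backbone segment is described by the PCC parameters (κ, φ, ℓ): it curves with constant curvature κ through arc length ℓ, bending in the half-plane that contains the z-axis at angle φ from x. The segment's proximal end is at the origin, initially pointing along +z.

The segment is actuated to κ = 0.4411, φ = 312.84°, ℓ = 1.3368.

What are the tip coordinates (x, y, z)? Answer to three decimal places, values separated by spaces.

θ = κ·ℓ = 0.4411 × 1.3368 = 0.58966 rad
ρ = (1 − cos θ)/κ = (1 − 0.83113)/0.4411 = 0.38284
z = sin θ / κ = 0.55608/0.4411 = 1.26067
x = ρ cos φ = 0.38284 × cos(312.84°) = 0.26031
y = ρ sin φ = 0.38284 × sin(312.84°) = -0.28072

0.260 -0.281 1.261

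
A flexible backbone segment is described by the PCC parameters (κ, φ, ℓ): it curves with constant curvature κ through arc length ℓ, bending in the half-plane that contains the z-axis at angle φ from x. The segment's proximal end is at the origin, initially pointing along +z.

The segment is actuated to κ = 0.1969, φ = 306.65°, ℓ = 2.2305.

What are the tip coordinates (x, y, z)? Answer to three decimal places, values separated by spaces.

θ = κ·ℓ = 0.1969 × 2.2305 = 0.43919 rad
ρ = (1 − cos θ)/κ = (1 − 0.90510)/0.1969 = 0.48198
z = sin θ / κ = 0.42520/0.1969 = 2.15948
x = ρ cos φ = 0.48198 × cos(306.65°) = 0.28771
y = ρ sin φ = 0.48198 × sin(306.65°) = -0.38669

0.288 -0.387 2.159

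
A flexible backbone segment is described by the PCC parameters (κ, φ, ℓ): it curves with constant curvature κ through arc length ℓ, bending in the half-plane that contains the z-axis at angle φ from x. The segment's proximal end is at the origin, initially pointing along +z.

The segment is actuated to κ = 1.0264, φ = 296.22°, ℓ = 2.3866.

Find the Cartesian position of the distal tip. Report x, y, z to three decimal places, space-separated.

0.762 -1.547 0.622

θ = κ·ℓ = 1.0264 × 2.3866 = 2.44961 rad
ρ = (1 − cos θ)/κ = (1 − -0.76998)/1.0264 = 1.72445
z = sin θ / κ = 0.63807/1.0264 = 0.62166
x = ρ cos φ = 1.72445 × cos(296.22°) = 0.76190
y = ρ sin φ = 1.72445 × sin(296.22°) = -1.54702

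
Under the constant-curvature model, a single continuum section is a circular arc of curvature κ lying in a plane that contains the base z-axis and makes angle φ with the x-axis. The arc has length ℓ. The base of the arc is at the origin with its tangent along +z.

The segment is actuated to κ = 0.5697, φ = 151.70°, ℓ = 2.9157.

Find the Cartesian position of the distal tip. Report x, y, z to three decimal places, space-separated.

θ = κ·ℓ = 0.5697 × 2.9157 = 1.66107 rad
ρ = (1 − cos θ)/κ = (1 − -0.09016)/0.5697 = 1.91356
z = sin θ / κ = 0.99593/0.5697 = 1.74816
x = ρ cos φ = 1.91356 × cos(151.70°) = -1.68485
y = ρ sin φ = 1.91356 × sin(151.70°) = 0.90720

-1.685 0.907 1.748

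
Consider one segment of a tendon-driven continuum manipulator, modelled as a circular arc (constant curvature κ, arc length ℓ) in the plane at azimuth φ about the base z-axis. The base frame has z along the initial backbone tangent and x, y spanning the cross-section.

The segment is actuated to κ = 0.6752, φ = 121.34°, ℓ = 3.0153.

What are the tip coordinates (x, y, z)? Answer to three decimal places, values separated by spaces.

-1.116 1.832 1.324

θ = κ·ℓ = 0.6752 × 3.0153 = 2.03593 rad
ρ = (1 − cos θ)/κ = (1 − -0.44854)/0.6752 = 2.14535
z = sin θ / κ = 0.89376/0.6752 = 1.32370
x = ρ cos φ = 2.14535 × cos(121.34°) = -1.11583
y = ρ sin φ = 2.14535 × sin(121.34°) = 1.83234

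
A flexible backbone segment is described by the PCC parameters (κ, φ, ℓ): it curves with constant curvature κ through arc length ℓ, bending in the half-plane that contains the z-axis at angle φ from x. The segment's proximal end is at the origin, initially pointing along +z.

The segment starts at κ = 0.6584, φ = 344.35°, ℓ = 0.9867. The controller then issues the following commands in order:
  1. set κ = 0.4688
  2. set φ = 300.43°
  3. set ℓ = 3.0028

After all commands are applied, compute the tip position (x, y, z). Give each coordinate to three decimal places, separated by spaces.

initial: κ=0.6584, φ=344.35°, ℓ=0.9867
cmd 1: set κ=0.4688 → (κ,φ,ℓ)=(0.4688,344.35°,0.9867) → tip=(0.2159,-0.0605,0.9519)
cmd 2: set φ=300.43° → (κ,φ,ℓ)=(0.4688,300.43°,0.9867) → tip=(0.1135,-0.1933,0.9519)
cmd 3: set ℓ=3.0028 → (κ,φ,ℓ)=(0.4688,300.43°,3.0028) → tip=(0.9050,-1.5406,2.1048)

0.905 -1.541 2.105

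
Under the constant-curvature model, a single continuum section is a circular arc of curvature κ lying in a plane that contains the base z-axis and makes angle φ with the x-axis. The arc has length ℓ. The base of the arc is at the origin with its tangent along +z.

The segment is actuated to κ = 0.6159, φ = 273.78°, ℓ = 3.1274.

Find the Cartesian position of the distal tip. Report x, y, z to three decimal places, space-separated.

0.144 -2.184 1.522

θ = κ·ℓ = 0.6159 × 3.1274 = 1.92617 rad
ρ = (1 − cos θ)/κ = (1 − -0.34794)/0.6159 = 2.18856
z = sin θ / κ = 0.93752/0.6159 = 1.52219
x = ρ cos φ = 2.18856 × cos(273.78°) = 0.14428
y = ρ sin φ = 2.18856 × sin(273.78°) = -2.18380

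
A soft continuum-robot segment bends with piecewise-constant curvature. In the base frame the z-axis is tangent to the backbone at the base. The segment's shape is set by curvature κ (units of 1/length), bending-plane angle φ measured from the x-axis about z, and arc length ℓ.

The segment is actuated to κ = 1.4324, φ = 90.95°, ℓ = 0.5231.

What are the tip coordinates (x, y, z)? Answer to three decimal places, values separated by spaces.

θ = κ·ℓ = 1.4324 × 0.5231 = 0.74929 rad
ρ = (1 − cos θ)/κ = (1 − 0.73217)/1.4324 = 0.18698
z = sin θ / κ = 0.68112/1.4324 = 0.47551
x = ρ cos φ = 0.18698 × cos(90.95°) = -0.00310
y = ρ sin φ = 0.18698 × sin(90.95°) = 0.18695

-0.003 0.187 0.476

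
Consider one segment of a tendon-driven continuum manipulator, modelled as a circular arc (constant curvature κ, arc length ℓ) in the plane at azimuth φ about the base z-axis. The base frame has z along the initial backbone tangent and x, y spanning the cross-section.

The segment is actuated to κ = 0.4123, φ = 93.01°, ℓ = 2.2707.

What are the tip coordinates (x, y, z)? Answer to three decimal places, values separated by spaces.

-0.052 0.986 1.953

θ = κ·ℓ = 0.4123 × 2.2707 = 0.93621 rad
ρ = (1 − cos θ)/κ = (1 − 0.59284)/0.4123 = 0.98752
z = sin θ / κ = 0.80532/0.4123 = 1.95323
x = ρ cos φ = 0.98752 × cos(93.01°) = -0.05186
y = ρ sin φ = 0.98752 × sin(93.01°) = 0.98616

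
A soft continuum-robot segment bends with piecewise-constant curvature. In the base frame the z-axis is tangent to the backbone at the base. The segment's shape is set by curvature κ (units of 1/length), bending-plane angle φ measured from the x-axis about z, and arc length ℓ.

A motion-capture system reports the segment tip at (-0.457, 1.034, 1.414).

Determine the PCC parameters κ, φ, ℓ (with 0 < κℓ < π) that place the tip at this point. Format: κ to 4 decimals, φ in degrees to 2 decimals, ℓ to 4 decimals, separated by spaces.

0.6899 113.84 1.9553

ρ = √(x²+y²) = √(-0.457² + 1.034²) = 1.13049
φ = atan2(y, x) mod 360° = atan2(1.034, -0.457) = 113.8441°
|p|² = ρ² + z² = 1.13049² + 1.414² = 3.27740
κ = 2ρ / |p|² = 2×1.13049 / 3.27740 = 0.68987
θ = 2·atan2(ρ, z) = 2·atan2(1.13049, 1.414) = 1.34887 rad
ℓ = θ/κ = 1.34887/0.68987 = 1.95525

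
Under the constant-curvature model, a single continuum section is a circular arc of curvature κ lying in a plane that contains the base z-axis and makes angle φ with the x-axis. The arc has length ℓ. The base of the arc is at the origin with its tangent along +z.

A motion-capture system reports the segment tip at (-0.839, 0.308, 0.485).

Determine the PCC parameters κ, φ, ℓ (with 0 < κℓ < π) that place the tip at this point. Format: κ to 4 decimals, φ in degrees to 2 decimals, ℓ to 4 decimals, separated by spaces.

ρ = √(x²+y²) = √(-0.839² + 0.308²) = 0.89375
φ = atan2(y, x) mod 360° = atan2(0.308, -0.839) = 159.8416°
|p|² = ρ² + z² = 0.89375² + 0.485² = 1.03401
κ = 2ρ / |p|² = 2×0.89375 / 1.03401 = 1.72870
θ = 2·atan2(ρ, z) = 2·atan2(0.89375, 0.485) = 2.14721 rad
ℓ = θ/κ = 2.14721/1.72870 = 1.24210

1.7287 159.84 1.2421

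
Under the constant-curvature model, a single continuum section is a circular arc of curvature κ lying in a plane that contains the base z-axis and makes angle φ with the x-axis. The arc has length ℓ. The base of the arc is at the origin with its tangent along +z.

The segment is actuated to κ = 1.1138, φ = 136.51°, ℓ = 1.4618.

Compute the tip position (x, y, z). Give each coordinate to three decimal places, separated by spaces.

θ = κ·ℓ = 1.1138 × 1.4618 = 1.62815 rad
ρ = (1 − cos θ)/κ = (1 − -0.05733)/1.1138 = 0.94930
z = sin θ / κ = 0.99836/1.1138 = 0.89635
x = ρ cos φ = 0.94930 × cos(136.51°) = -0.68871
y = ρ sin φ = 0.94930 × sin(136.51°) = 0.65333

-0.689 0.653 0.896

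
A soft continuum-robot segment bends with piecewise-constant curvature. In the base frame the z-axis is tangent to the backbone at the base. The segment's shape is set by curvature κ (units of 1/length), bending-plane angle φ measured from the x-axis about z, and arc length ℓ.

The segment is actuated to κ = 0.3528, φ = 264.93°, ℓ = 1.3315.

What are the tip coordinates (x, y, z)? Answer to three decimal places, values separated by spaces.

θ = κ·ℓ = 0.3528 × 1.3315 = 0.46975 rad
ρ = (1 − cos θ)/κ = (1 − 0.89168)/0.3528 = 0.30703
z = sin θ / κ = 0.45267/0.3528 = 1.28307
x = ρ cos φ = 0.30703 × cos(264.93°) = -0.02713
y = ρ sin φ = 0.30703 × sin(264.93°) = -0.30583

-0.027 -0.306 1.283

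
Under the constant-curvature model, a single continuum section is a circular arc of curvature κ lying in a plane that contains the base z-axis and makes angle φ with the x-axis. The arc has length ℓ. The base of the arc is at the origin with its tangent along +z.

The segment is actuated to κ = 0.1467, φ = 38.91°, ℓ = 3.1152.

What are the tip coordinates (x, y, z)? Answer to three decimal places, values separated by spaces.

θ = κ·ℓ = 0.1467 × 3.1152 = 0.45700 rad
ρ = (1 − cos θ)/κ = (1 − 0.89738)/0.1467 = 0.69952
z = sin θ / κ = 0.44126/0.1467 = 3.00789
x = ρ cos φ = 0.69952 × cos(38.91°) = 0.54432
y = ρ sin φ = 0.69952 × sin(38.91°) = 0.43937

0.544 0.439 3.008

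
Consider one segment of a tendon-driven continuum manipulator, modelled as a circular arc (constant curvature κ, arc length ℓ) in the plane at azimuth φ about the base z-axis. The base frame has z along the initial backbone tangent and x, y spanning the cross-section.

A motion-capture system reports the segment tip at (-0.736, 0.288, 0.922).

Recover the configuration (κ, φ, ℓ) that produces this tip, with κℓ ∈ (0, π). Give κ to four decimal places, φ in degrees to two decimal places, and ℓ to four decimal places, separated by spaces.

ρ = √(x²+y²) = √(-0.736² + 0.288²) = 0.79034
φ = atan2(y, x) mod 360° = atan2(0.288, -0.736) = 158.6294°
|p|² = ρ² + z² = 0.79034² + 0.922² = 1.47472
κ = 2ρ / |p|² = 2×0.79034 / 1.47472 = 1.07185
θ = 2·atan2(ρ, z) = 2·atan2(0.79034, 0.922) = 1.41732 rad
ℓ = θ/κ = 1.41732/1.07185 = 1.32231

1.0719 158.63 1.3223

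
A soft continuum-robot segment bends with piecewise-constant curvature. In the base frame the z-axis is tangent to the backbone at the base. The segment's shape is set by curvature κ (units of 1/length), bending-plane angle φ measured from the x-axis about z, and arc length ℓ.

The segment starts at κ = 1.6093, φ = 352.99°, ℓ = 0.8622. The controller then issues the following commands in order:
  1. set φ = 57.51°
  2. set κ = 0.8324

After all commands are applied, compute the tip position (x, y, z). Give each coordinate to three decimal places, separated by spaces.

0.159 0.250 0.790

initial: κ=1.6093, φ=352.99°, ℓ=0.8622
cmd 1: set φ=57.51° → (κ,φ,ℓ)=(1.6093,57.51°,0.8622) → tip=(0.2730,0.4286,0.6110)
cmd 2: set κ=0.8324 → (κ,φ,ℓ)=(0.8324,57.51°,0.8622) → tip=(0.1592,0.2500,0.7901)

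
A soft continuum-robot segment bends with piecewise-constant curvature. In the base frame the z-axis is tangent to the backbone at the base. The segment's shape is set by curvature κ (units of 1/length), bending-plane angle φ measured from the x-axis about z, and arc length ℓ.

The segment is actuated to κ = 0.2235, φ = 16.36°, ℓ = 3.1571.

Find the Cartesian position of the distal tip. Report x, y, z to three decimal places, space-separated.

θ = κ·ℓ = 0.2235 × 3.1571 = 0.70561 rad
ρ = (1 − cos θ)/κ = (1 − 0.76121)/0.2235 = 1.06839
z = sin θ / κ = 0.64850/0.2235 = 2.90156
x = ρ cos φ = 1.06839 × cos(16.36°) = 1.02513
y = ρ sin φ = 1.06839 × sin(16.36°) = 0.30094

1.025 0.301 2.902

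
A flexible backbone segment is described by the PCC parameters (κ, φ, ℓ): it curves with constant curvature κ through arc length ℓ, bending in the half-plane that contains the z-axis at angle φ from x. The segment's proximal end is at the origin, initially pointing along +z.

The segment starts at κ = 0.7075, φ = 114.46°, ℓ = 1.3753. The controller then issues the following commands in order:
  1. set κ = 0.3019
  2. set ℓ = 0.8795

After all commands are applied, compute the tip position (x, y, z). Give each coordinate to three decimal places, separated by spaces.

initial: κ=0.7075, φ=114.46°, ℓ=1.3753
cmd 1: set κ=0.3019 → (κ,φ,ℓ)=(0.3019,114.46°,1.3753) → tip=(-0.1165,0.2562,1.3361)
cmd 2: set ℓ=0.8795 → (κ,φ,ℓ)=(0.3019,114.46°,0.8795) → tip=(-0.0481,0.1057,0.8692)

-0.048 0.106 0.869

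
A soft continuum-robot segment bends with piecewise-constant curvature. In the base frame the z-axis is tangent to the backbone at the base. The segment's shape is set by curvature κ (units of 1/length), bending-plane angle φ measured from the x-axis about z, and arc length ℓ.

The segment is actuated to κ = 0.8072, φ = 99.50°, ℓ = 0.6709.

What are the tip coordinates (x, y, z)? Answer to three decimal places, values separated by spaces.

-0.029 0.175 0.639

θ = κ·ℓ = 0.8072 × 0.6709 = 0.54155 rad
ρ = (1 − cos θ)/κ = (1 − 0.85691)/0.8072 = 0.17727
z = sin θ / κ = 0.51547/0.8072 = 0.63858
x = ρ cos φ = 0.17727 × cos(99.50°) = -0.02926
y = ρ sin φ = 0.17727 × sin(99.50°) = 0.17484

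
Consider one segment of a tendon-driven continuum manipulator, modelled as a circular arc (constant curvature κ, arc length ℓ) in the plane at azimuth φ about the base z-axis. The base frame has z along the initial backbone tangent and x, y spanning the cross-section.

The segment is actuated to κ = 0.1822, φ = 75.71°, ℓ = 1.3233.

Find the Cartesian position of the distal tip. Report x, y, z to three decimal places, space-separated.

0.039 0.154 1.311

θ = κ·ℓ = 0.1822 × 1.3233 = 0.24111 rad
ρ = (1 − cos θ)/κ = (1 − 0.97107)/0.1822 = 0.15876
z = sin θ / κ = 0.23878/0.1822 = 1.31052
x = ρ cos φ = 0.15876 × cos(75.71°) = 0.03919
y = ρ sin φ = 0.15876 × sin(75.71°) = 0.15384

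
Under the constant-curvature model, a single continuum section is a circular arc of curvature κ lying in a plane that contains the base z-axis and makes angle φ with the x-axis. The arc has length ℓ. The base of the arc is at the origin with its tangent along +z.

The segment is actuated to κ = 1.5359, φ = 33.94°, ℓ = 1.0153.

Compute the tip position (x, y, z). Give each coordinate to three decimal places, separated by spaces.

0.534 0.359 0.651

θ = κ·ℓ = 1.5359 × 1.0153 = 1.55940 rad
ρ = (1 − cos θ)/κ = (1 − 0.01140)/1.5359 = 0.64366
z = sin θ / κ = 0.99994/1.5359 = 0.65104
x = ρ cos φ = 0.64366 × cos(33.94°) = 0.53400
y = ρ sin φ = 0.64366 × sin(33.94°) = 0.35937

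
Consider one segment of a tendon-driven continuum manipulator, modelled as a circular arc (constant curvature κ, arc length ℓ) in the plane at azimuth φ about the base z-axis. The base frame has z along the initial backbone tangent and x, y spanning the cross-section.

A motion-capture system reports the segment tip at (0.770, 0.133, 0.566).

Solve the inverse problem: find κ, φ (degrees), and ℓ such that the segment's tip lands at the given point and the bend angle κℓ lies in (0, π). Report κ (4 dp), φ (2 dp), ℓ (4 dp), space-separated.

1.6787 9.80 1.1246

ρ = √(x²+y²) = √(0.770² + 0.133²) = 0.78140
φ = atan2(y, x) mod 360° = atan2(0.133, 0.770) = 9.7998°
|p|² = ρ² + z² = 0.78140² + 0.566² = 0.93094
κ = 2ρ / |p|² = 2×0.78140 / 0.93094 = 1.67873
θ = 2·atan2(ρ, z) = 2·atan2(0.78140, 0.566) = 1.88784 rad
ℓ = θ/κ = 1.88784/1.67873 = 1.12457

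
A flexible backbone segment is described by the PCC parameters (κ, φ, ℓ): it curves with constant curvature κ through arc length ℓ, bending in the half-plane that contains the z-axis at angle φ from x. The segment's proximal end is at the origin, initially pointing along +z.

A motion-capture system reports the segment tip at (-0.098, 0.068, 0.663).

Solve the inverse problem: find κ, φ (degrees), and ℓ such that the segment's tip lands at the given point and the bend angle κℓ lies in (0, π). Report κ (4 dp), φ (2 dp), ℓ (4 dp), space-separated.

0.5257 145.24 0.6772

ρ = √(x²+y²) = √(-0.098² + 0.068²) = 0.11928
φ = atan2(y, x) mod 360° = atan2(0.068, -0.098) = 145.2441°
|p|² = ρ² + z² = 0.11928² + 0.663² = 0.45380
κ = 2ρ / |p|² = 2×0.11928 / 0.45380 = 0.52570
θ = 2·atan2(ρ, z) = 2·atan2(0.11928, 0.663) = 0.35601 rad
ℓ = θ/κ = 0.35601/0.52570 = 0.67722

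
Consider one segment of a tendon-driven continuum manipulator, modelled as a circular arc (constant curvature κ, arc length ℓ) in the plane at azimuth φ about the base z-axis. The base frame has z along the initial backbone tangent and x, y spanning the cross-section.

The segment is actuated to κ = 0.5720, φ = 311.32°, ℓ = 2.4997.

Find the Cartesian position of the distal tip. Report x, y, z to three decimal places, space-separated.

0.992 -1.129 1.731

θ = κ·ℓ = 0.5720 × 2.4997 = 1.42983 rad
ρ = (1 − cos θ)/κ = (1 − 0.14050)/0.5720 = 1.50262
z = sin θ / κ = 0.99008/0.5720 = 1.73091
x = ρ cos φ = 1.50262 × cos(311.32°) = 0.99213
y = ρ sin φ = 1.50262 × sin(311.32°) = -1.12852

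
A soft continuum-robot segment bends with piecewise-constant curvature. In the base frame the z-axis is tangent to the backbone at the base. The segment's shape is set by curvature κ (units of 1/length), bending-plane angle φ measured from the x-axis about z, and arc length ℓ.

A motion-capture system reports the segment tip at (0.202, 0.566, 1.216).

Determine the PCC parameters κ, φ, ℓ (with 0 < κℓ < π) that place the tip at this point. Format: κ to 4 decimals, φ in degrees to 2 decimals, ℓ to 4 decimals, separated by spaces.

ρ = √(x²+y²) = √(0.202² + 0.566²) = 0.60097
φ = atan2(y, x) mod 360° = atan2(0.566, 0.202) = 70.3590°
|p|² = ρ² + z² = 0.60097² + 1.216² = 1.83982
κ = 2ρ / |p|² = 2×0.60097 / 1.83982 = 0.65329
θ = 2·atan2(ρ, z) = 2·atan2(0.60097, 1.216) = 0.91802 rad
ℓ = θ/κ = 0.91802/0.65329 = 1.40523

0.6533 70.36 1.4052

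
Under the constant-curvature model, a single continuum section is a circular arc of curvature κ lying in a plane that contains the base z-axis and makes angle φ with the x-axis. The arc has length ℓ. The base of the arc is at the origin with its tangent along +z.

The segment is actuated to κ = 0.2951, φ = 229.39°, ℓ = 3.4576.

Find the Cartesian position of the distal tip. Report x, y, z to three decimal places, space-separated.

θ = κ·ℓ = 0.2951 × 3.4576 = 1.02034 rad
ρ = (1 − cos θ)/κ = (1 − 0.52308)/0.2951 = 1.61614
z = sin θ / κ = 0.85228/0.2951 = 2.88812
x = ρ cos φ = 1.61614 × cos(229.39°) = -1.05195
y = ρ sin φ = 1.61614 × sin(229.39°) = -1.22690

-1.052 -1.227 2.888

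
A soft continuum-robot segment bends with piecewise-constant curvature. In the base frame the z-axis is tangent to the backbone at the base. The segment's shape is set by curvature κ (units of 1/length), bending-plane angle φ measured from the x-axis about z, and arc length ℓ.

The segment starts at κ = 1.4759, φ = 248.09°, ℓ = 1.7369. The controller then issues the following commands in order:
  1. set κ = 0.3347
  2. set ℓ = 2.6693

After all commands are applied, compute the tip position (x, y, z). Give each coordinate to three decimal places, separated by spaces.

initial: κ=1.4759, φ=248.09°, ℓ=1.7369
cmd 1: set κ=0.3347 → (κ,φ,ℓ)=(0.3347,248.09°,1.7369) → tip=(-0.1831,-0.4554,1.6407)
cmd 2: set ℓ=2.6693 → (κ,φ,ℓ)=(0.3347,248.09°,2.6693) → tip=(-0.4161,-1.0346,2.3281)

-0.416 -1.035 2.328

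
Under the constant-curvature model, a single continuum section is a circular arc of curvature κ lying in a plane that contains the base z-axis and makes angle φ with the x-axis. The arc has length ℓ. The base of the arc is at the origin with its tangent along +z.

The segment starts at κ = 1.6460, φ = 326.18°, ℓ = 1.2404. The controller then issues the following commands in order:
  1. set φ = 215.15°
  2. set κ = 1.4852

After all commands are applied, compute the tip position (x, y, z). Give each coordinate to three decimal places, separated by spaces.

-0.698 -0.492 0.649

initial: κ=1.6460, φ=326.18°, ℓ=1.2404
cmd 1: set φ=215.15° → (κ,φ,ℓ)=(1.6460,215.15°,1.2404) → tip=(-0.7221,-0.5085,0.5414)
cmd 2: set κ=1.4852 → (κ,φ,ℓ)=(1.4852,215.15°,1.2404) → tip=(-0.6981,-0.4916,0.6487)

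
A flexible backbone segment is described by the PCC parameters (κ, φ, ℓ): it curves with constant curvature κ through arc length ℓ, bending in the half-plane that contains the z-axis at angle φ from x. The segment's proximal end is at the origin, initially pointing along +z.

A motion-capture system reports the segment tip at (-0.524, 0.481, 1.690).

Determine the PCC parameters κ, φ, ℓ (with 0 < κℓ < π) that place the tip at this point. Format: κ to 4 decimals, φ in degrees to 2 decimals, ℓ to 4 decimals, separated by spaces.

ρ = √(x²+y²) = √(-0.524² + 0.481²) = 0.71129
φ = atan2(y, x) mod 360° = atan2(0.481, -0.524) = 137.4500°
|p|² = ρ² + z² = 0.71129² + 1.690² = 3.36204
κ = 2ρ / |p|² = 2×0.71129 / 3.36204 = 0.42313
θ = 2·atan2(ρ, z) = 2·atan2(0.71129, 1.690) = 0.79676 rad
ℓ = θ/κ = 0.79676/0.42313 = 1.88300

0.4231 137.45 1.8830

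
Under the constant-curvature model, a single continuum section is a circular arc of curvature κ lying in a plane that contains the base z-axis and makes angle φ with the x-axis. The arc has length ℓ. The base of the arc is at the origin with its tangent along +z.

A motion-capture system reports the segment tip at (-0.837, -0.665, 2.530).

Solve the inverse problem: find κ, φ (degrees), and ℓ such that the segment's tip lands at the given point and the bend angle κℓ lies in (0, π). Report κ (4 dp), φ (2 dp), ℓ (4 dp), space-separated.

ρ = √(x²+y²) = √(-0.837² + -0.665²) = 1.06902
φ = atan2(y, x) mod 360° = atan2(-0.665, -0.837) = 218.4673°
|p|² = ρ² + z² = 1.06902² + 2.530² = 7.54369
κ = 2ρ / |p|² = 2×1.06902 / 7.54369 = 0.28342
θ = 2·atan2(ρ, z) = 2·atan2(1.06902, 2.530) = 0.79956 rad
ℓ = θ/κ = 0.79956/0.28342 = 2.82113

0.2834 218.47 2.8211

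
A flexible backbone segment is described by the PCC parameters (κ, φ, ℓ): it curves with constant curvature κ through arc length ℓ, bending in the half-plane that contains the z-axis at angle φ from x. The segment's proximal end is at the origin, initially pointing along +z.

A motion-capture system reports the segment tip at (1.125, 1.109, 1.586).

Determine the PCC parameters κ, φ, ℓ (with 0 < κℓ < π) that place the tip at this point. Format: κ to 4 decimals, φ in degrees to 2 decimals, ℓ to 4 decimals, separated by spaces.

ρ = √(x²+y²) = √(1.125² + 1.109²) = 1.57972
φ = atan2(y, x) mod 360° = atan2(1.109, 1.125) = 44.5897°
|p|² = ρ² + z² = 1.57972² + 1.586² = 5.01090
κ = 2ρ / |p|² = 2×1.57972 / 5.01090 = 0.63051
θ = 2·atan2(ρ, z) = 2·atan2(1.57972, 1.586) = 1.56683 rad
ℓ = θ/κ = 1.56683/0.63051 = 2.48501

0.6305 44.59 2.4850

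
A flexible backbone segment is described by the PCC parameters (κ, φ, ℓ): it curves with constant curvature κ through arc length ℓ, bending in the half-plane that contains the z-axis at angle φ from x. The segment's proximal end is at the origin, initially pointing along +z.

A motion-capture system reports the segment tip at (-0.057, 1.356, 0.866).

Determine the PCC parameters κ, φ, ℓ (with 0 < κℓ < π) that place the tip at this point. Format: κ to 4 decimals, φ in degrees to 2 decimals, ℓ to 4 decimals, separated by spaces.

1.0472 92.41 1.9152

ρ = √(x²+y²) = √(-0.057² + 1.356²) = 1.35720
φ = atan2(y, x) mod 360° = atan2(1.356, -0.057) = 92.4070°
|p|² = ρ² + z² = 1.35720² + 0.866² = 2.59194
κ = 2ρ / |p|² = 2×1.35720 / 2.59194 = 1.04724
θ = 2·atan2(ρ, z) = 2·atan2(1.35720, 0.866) = 2.00569 rad
ℓ = θ/κ = 2.00569/1.04724 = 1.91521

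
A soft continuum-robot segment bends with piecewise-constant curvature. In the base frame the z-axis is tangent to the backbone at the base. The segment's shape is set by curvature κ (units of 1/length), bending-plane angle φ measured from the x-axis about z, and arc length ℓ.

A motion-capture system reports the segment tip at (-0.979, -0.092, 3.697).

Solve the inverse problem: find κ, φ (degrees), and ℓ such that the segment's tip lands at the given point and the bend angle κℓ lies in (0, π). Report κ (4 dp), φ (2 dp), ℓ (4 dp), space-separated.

0.1344 185.37 3.8690

ρ = √(x²+y²) = √(-0.979² + -0.092²) = 0.98331
φ = atan2(y, x) mod 360° = atan2(-0.092, -0.979) = 185.3685°
|p|² = ρ² + z² = 0.98331² + 3.697² = 14.63471
κ = 2ρ / |p|² = 2×0.98331 / 14.63471 = 0.13438
θ = 2·atan2(ρ, z) = 2·atan2(0.98331, 3.697) = 0.51991 rad
ℓ = θ/κ = 0.51991/0.13438 = 3.86896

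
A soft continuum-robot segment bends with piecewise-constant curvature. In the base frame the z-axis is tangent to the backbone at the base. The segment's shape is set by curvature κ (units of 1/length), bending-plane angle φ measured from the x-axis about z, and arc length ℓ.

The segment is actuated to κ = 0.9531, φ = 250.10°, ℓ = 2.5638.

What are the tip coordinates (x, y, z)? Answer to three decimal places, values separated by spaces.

-0.631 -1.742 0.674

θ = κ·ℓ = 0.9531 × 2.5638 = 2.44356 rad
ρ = (1 − cos θ)/κ = (1 − -0.76611)/0.9531 = 1.85301
z = sin θ / κ = 0.64271/0.9531 = 0.67434
x = ρ cos φ = 1.85301 × cos(250.10°) = -0.63073
y = ρ sin φ = 1.85301 × sin(250.10°) = -1.74237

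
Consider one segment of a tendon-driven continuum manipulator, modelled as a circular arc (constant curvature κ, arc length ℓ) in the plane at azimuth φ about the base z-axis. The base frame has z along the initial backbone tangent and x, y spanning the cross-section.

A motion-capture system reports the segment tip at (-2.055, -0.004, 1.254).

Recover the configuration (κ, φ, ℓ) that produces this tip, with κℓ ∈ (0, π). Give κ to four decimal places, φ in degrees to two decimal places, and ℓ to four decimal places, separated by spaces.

ρ = √(x²+y²) = √(-2.055² + -0.004²) = 2.05500
φ = atan2(y, x) mod 360° = atan2(-0.004, -2.055) = 180.1115°
|p|² = ρ² + z² = 2.05500² + 1.254² = 5.79556
κ = 2ρ / |p|² = 2×2.05500 / 5.79556 = 0.70917
θ = 2·atan2(ρ, z) = 2·atan2(2.05500, 1.254) = 2.04580 rad
ℓ = θ/κ = 2.04580/0.70917 = 2.88479

0.7092 180.11 2.8848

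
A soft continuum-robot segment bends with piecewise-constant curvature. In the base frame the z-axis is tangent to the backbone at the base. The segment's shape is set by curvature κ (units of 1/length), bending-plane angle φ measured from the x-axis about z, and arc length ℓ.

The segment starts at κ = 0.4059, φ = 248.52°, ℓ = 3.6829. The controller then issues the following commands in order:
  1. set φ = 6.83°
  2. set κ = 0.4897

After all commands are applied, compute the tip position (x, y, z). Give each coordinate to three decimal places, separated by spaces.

initial: κ=0.4059, φ=248.52°, ℓ=3.6829
cmd 1: set φ=6.83° → (κ,φ,ℓ)=(0.4059,6.83°,3.6829) → tip=(2.2607,0.2708,2.4566)
cmd 2: set κ=0.4897 → (κ,φ,ℓ)=(0.4897,6.83°,3.6829) → tip=(2.4952,0.2989,1.9870)

2.495 0.299 1.987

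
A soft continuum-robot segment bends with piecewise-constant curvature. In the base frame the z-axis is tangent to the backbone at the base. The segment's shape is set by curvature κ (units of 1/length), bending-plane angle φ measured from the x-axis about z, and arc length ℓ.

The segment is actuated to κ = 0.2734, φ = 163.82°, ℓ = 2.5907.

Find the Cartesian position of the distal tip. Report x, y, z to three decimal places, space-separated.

θ = κ·ℓ = 0.2734 × 2.5907 = 0.70830 rad
ρ = (1 − cos θ)/κ = (1 − 0.75947)/0.2734 = 0.87977
z = sin θ / κ = 0.65054/0.2734 = 2.37945
x = ρ cos φ = 0.87977 × cos(163.82°) = -0.84492
y = ρ sin φ = 0.87977 × sin(163.82°) = 0.24515

-0.845 0.245 2.379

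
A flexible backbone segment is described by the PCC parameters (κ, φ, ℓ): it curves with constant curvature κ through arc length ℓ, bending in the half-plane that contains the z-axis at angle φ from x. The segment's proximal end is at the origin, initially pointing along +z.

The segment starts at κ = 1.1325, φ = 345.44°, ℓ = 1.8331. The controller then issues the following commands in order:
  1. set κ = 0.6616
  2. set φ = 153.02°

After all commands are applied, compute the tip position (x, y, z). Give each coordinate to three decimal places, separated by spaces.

initial: κ=1.1325, φ=345.44°, ℓ=1.8331
cmd 1: set κ=0.6616 → (κ,φ,ℓ)=(0.6616,345.44°,1.8331) → tip=(0.9503,-0.2468,1.4156)
cmd 2: set φ=153.02° → (κ,φ,ℓ)=(0.6616,153.02°,1.8331) → tip=(-0.8750,0.4454,1.4156)

-0.875 0.445 1.416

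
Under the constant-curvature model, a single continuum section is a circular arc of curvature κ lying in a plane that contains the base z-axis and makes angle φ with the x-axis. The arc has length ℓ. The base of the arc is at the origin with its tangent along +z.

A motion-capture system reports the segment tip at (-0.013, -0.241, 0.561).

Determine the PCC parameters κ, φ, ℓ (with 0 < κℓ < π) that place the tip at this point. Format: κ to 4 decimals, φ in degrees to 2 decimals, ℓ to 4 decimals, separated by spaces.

ρ = √(x²+y²) = √(-0.013² + -0.241²) = 0.24135
φ = atan2(y, x) mod 360° = atan2(-0.241, -0.013) = 266.9123°
|p|² = ρ² + z² = 0.24135² + 0.561² = 0.37297
κ = 2ρ / |p|² = 2×0.24135 / 0.37297 = 1.29420
θ = 2·atan2(ρ, z) = 2·atan2(0.24135, 0.561) = 0.81256 rad
ℓ = θ/κ = 0.81256/1.29420 = 0.62784

1.2942 266.91 0.6278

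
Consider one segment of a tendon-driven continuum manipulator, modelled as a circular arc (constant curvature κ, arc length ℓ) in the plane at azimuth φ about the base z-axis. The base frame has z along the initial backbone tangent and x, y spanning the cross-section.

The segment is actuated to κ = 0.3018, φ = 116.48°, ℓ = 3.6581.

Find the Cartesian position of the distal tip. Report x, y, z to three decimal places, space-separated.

θ = κ·ℓ = 0.3018 × 3.6581 = 1.10401 rad
ρ = (1 − cos θ)/κ = (1 − 0.45001)/0.3018 = 1.82235
z = sin θ / κ = 0.89302/0.3018 = 2.95898
x = ρ cos φ = 1.82235 × cos(116.48°) = -0.81256
y = ρ sin φ = 1.82235 × sin(116.48°) = 1.63117

-0.813 1.631 2.959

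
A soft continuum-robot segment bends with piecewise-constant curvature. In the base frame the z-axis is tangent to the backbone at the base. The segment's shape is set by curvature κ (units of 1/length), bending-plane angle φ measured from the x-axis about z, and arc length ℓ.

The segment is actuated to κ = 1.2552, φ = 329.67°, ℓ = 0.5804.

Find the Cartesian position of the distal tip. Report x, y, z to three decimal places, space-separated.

0.175 -0.102 0.530

θ = κ·ℓ = 1.2552 × 0.5804 = 0.72852 rad
ρ = (1 − cos θ)/κ = (1 − 0.74616)/1.2552 = 0.20223
z = sin θ / κ = 0.66576/1.2552 = 0.53041
x = ρ cos φ = 0.20223 × cos(329.67°) = 0.17455
y = ρ sin φ = 0.20223 × sin(329.67°) = -0.10212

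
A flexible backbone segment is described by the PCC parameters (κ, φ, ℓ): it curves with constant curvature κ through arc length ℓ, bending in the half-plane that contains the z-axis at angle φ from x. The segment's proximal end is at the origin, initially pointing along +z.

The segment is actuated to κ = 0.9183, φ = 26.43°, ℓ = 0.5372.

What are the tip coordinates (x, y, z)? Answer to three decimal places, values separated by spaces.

θ = κ·ℓ = 0.9183 × 0.5372 = 0.49331 rad
ρ = (1 − cos θ)/κ = (1 − 0.88077)/0.9183 = 0.12984
z = sin θ / κ = 0.47354/0.9183 = 0.51568
x = ρ cos φ = 0.12984 × cos(26.43°) = 0.11627
y = ρ sin φ = 0.12984 × sin(26.43°) = 0.05779

0.116 0.058 0.516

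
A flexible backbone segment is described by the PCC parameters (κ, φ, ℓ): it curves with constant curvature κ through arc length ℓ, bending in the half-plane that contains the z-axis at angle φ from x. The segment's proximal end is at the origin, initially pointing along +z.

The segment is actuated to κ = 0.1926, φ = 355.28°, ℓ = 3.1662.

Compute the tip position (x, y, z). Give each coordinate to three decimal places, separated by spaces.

0.933 -0.077 2.974

θ = κ·ℓ = 0.1926 × 3.1662 = 0.60981 rad
ρ = (1 − cos θ)/κ = (1 − 0.81976)/0.1926 = 0.93584
z = sin θ / κ = 0.57271/0.1926 = 2.97358
x = ρ cos φ = 0.93584 × cos(355.28°) = 0.93267
y = ρ sin φ = 0.93584 × sin(355.28°) = -0.07701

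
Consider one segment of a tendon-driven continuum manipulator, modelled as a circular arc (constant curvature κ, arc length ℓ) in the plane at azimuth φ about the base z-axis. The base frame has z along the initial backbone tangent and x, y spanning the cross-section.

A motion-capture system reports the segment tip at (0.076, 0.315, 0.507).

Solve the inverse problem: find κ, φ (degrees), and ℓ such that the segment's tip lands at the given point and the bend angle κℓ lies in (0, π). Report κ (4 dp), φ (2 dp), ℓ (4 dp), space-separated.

1.7900 76.44 0.6354

ρ = √(x²+y²) = √(0.076² + 0.315²) = 0.32404
φ = atan2(y, x) mod 360° = atan2(0.315, 0.076) = 76.4355°
|p|² = ρ² + z² = 0.32404² + 0.507² = 0.36205
κ = 2ρ / |p|² = 2×0.32404 / 0.36205 = 1.79002
θ = 2·atan2(ρ, z) = 2·atan2(0.32404, 0.507) = 1.13739 rad
ℓ = θ/κ = 1.13739/1.79002 = 0.63541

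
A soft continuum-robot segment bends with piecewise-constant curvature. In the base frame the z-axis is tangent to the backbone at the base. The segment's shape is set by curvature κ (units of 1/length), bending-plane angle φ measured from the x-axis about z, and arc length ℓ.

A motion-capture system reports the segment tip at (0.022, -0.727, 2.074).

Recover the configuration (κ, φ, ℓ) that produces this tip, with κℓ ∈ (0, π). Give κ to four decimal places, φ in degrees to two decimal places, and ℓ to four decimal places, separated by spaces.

ρ = √(x²+y²) = √(0.022² + -0.727²) = 0.72733
φ = atan2(y, x) mod 360° = atan2(-0.727, 0.022) = 271.7333°
|p|² = ρ² + z² = 0.72733² + 2.074² = 4.83049
κ = 2ρ / |p|² = 2×0.72733 / 4.83049 = 0.30114
θ = 2·atan2(ρ, z) = 2·atan2(0.72733, 2.074) = 0.67458 rad
ℓ = θ/κ = 0.67458/0.30114 = 2.24007

0.3011 271.73 2.2401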